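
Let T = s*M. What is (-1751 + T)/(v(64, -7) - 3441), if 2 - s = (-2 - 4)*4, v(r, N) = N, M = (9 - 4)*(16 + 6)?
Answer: -1109/3448 ≈ -0.32164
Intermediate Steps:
M = 110 (M = 5*22 = 110)
s = 26 (s = 2 - (-2 - 4)*4 = 2 - (-6)*4 = 2 - 1*(-24) = 2 + 24 = 26)
T = 2860 (T = 26*110 = 2860)
(-1751 + T)/(v(64, -7) - 3441) = (-1751 + 2860)/(-7 - 3441) = 1109/(-3448) = 1109*(-1/3448) = -1109/3448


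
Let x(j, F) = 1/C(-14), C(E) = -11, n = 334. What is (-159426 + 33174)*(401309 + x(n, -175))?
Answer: -557326576296/11 ≈ -5.0666e+10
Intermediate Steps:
x(j, F) = -1/11 (x(j, F) = 1/(-11) = -1/11)
(-159426 + 33174)*(401309 + x(n, -175)) = (-159426 + 33174)*(401309 - 1/11) = -126252*4414398/11 = -557326576296/11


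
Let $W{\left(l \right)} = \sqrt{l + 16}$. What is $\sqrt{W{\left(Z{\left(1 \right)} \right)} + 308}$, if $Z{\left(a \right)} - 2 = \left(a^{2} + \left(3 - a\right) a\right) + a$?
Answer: $\sqrt{308 + \sqrt{22}} \approx 17.683$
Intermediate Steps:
$Z{\left(a \right)} = 2 + a + a^{2} + a \left(3 - a\right)$ ($Z{\left(a \right)} = 2 + \left(\left(a^{2} + \left(3 - a\right) a\right) + a\right) = 2 + \left(\left(a^{2} + a \left(3 - a\right)\right) + a\right) = 2 + \left(a + a^{2} + a \left(3 - a\right)\right) = 2 + a + a^{2} + a \left(3 - a\right)$)
$W{\left(l \right)} = \sqrt{16 + l}$
$\sqrt{W{\left(Z{\left(1 \right)} \right)} + 308} = \sqrt{\sqrt{16 + \left(2 + 4 \cdot 1\right)} + 308} = \sqrt{\sqrt{16 + \left(2 + 4\right)} + 308} = \sqrt{\sqrt{16 + 6} + 308} = \sqrt{\sqrt{22} + 308} = \sqrt{308 + \sqrt{22}}$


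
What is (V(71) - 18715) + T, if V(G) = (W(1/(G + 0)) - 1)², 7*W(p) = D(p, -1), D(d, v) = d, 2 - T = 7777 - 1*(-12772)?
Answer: -9697821342/247009 ≈ -39261.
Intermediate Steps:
T = -20547 (T = 2 - (7777 - 1*(-12772)) = 2 - (7777 + 12772) = 2 - 1*20549 = 2 - 20549 = -20547)
W(p) = p/7
V(G) = (-1 + 1/(7*G))² (V(G) = (1/(7*(G + 0)) - 1)² = (1/(7*G) - 1)² = (-1 + 1/(7*G))²)
(V(71) - 18715) + T = ((1/49)*(-1 + 7*71)²/71² - 18715) - 20547 = ((1/49)*(1/5041)*(-1 + 497)² - 18715) - 20547 = ((1/49)*(1/5041)*496² - 18715) - 20547 = ((1/49)*(1/5041)*246016 - 18715) - 20547 = (246016/247009 - 18715) - 20547 = -4622527419/247009 - 20547 = -9697821342/247009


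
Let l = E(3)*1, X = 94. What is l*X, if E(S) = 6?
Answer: 564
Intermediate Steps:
l = 6 (l = 6*1 = 6)
l*X = 6*94 = 564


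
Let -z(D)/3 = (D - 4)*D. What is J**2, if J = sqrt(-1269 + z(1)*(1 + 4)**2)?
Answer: -1044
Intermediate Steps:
z(D) = -3*D*(-4 + D) (z(D) = -3*(D - 4)*D = -3*(-4 + D)*D = -3*D*(-4 + D))
J = 6*I*sqrt(29) (J = sqrt(-1269 + (3*1*(4 - 1*1))*(1 + 4)**2) = sqrt(-1269 + (3*1*(4 - 1))*5**2) = sqrt(-1269 + (3*1*3)*25) = sqrt(-1269 + 9*25) = sqrt(-1269 + 225) = sqrt(-1044) = 6*I*sqrt(29) ≈ 32.311*I)
J**2 = (6*I*sqrt(29))**2 = -1044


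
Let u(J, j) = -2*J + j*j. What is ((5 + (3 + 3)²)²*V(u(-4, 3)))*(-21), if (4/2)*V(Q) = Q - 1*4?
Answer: -458913/2 ≈ -2.2946e+5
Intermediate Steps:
u(J, j) = j² - 2*J (u(J, j) = -2*J + j² = j² - 2*J)
V(Q) = -2 + Q/2 (V(Q) = (Q - 1*4)/2 = (Q - 4)/2 = (-4 + Q)/2 = -2 + Q/2)
((5 + (3 + 3)²)²*V(u(-4, 3)))*(-21) = ((5 + (3 + 3)²)²*(-2 + (3² - 2*(-4))/2))*(-21) = ((5 + 6²)²*(-2 + (9 + 8)/2))*(-21) = ((5 + 36)²*(-2 + (½)*17))*(-21) = (41²*(-2 + 17/2))*(-21) = (1681*(13/2))*(-21) = (21853/2)*(-21) = -458913/2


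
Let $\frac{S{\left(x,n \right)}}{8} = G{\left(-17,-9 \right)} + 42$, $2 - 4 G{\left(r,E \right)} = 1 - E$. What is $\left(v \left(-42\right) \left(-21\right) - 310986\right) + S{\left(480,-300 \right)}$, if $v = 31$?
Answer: $-283324$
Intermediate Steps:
$G{\left(r,E \right)} = \frac{1}{4} + \frac{E}{4}$ ($G{\left(r,E \right)} = \frac{1}{2} - \frac{1 - E}{4} = \frac{1}{2} + \left(- \frac{1}{4} + \frac{E}{4}\right) = \frac{1}{4} + \frac{E}{4}$)
$S{\left(x,n \right)} = 320$ ($S{\left(x,n \right)} = 8 \left(\left(\frac{1}{4} + \frac{1}{4} \left(-9\right)\right) + 42\right) = 8 \left(\left(\frac{1}{4} - \frac{9}{4}\right) + 42\right) = 8 \left(-2 + 42\right) = 8 \cdot 40 = 320$)
$\left(v \left(-42\right) \left(-21\right) - 310986\right) + S{\left(480,-300 \right)} = \left(31 \left(-42\right) \left(-21\right) - 310986\right) + 320 = \left(\left(-1302\right) \left(-21\right) - 310986\right) + 320 = \left(27342 - 310986\right) + 320 = -283644 + 320 = -283324$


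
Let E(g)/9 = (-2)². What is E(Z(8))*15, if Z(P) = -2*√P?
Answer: 540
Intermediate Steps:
E(g) = 36 (E(g) = 9*(-2)² = 9*4 = 36)
E(Z(8))*15 = 36*15 = 540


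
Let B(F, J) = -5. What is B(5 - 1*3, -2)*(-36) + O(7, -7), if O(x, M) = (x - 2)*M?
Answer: 145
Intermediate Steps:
O(x, M) = M*(-2 + x) (O(x, M) = (-2 + x)*M = M*(-2 + x))
B(5 - 1*3, -2)*(-36) + O(7, -7) = -5*(-36) - 7*(-2 + 7) = 180 - 7*5 = 180 - 35 = 145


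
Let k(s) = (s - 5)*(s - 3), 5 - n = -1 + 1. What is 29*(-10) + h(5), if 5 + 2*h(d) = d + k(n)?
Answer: -290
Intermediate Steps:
n = 5 (n = 5 - (-1 + 1) = 5 - 1*0 = 5 + 0 = 5)
k(s) = (-5 + s)*(-3 + s)
h(d) = -5/2 + d/2 (h(d) = -5/2 + (d + (15 + 5² - 8*5))/2 = -5/2 + (d + (15 + 25 - 40))/2 = -5/2 + (d + 0)/2 = -5/2 + d/2)
29*(-10) + h(5) = 29*(-10) + (-5/2 + (½)*5) = -290 + (-5/2 + 5/2) = -290 + 0 = -290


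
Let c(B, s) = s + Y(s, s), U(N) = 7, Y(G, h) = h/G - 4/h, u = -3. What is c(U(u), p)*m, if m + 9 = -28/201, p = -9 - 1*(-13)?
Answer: -7348/201 ≈ -36.557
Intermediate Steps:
Y(G, h) = -4/h + h/G
p = 4 (p = -9 + 13 = 4)
c(B, s) = 1 + s - 4/s (c(B, s) = s + (-4/s + s/s) = s + (-4/s + 1) = s + (1 - 4/s) = 1 + s - 4/s)
m = -1837/201 (m = -9 - 28/201 = -1837/201 ≈ -9.1393)
c(U(u), p)*m = (1 + 4 - 4/4)*(-1837/201) = (1 + 4 - 4*¼)*(-1837/201) = (1 + 4 - 1)*(-1837/201) = 4*(-1837/201) = -7348/201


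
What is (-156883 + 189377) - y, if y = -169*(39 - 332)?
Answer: -17023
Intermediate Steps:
y = 49517 (y = -169*(-293) = 49517)
(-156883 + 189377) - y = (-156883 + 189377) - 1*49517 = 32494 - 49517 = -17023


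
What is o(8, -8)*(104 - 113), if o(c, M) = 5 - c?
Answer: 27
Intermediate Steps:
o(8, -8)*(104 - 113) = (5 - 1*8)*(104 - 113) = (5 - 8)*(-9) = -3*(-9) = 27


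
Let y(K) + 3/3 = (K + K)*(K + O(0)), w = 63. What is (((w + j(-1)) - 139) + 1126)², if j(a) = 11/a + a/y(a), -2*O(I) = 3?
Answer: 17264025/16 ≈ 1.0790e+6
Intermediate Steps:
O(I) = -3/2 (O(I) = -½*3 = -3/2)
y(K) = -1 + 2*K*(-3/2 + K) (y(K) = -1 + (K + K)*(K - 3/2) = -1 + (2*K)*(-3/2 + K) = -1 + 2*K*(-3/2 + K))
j(a) = 11/a + a/(-1 - 3*a + 2*a²)
(((w + j(-1)) - 139) + 1126)² = (((63 + (-11 - 33*(-1) + 23*(-1)²)/((-1)*(-1 - 3*(-1) + 2*(-1)²))) - 139) + 1126)² = (((63 - (-11 + 33 + 23*1)/(-1 + 3 + 2*1)) - 139) + 1126)² = (((63 - (-11 + 33 + 23)/(-1 + 3 + 2)) - 139) + 1126)² = (((63 - 1*45/4) - 139) + 1126)² = (((63 - 1*¼*45) - 139) + 1126)² = (((63 - 45/4) - 139) + 1126)² = ((207/4 - 139) + 1126)² = (-349/4 + 1126)² = (4155/4)² = 17264025/16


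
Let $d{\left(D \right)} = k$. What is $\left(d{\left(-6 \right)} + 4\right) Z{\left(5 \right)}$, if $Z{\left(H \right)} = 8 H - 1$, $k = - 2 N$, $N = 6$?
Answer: $-312$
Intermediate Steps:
$k = -12$ ($k = \left(-2\right) 6 = -12$)
$d{\left(D \right)} = -12$
$Z{\left(H \right)} = -1 + 8 H$
$\left(d{\left(-6 \right)} + 4\right) Z{\left(5 \right)} = \left(-12 + 4\right) \left(-1 + 8 \cdot 5\right) = - 8 \left(-1 + 40\right) = \left(-8\right) 39 = -312$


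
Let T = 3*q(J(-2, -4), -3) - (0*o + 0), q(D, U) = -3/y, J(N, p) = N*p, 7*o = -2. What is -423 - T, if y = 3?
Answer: -420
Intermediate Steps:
o = -2/7 (o = (1/7)*(-2) = -2/7 ≈ -0.28571)
q(D, U) = -1 (q(D, U) = -3/3 = -3*1/3 = -1)
T = -3 (T = 3*(-1) - (0*(-2/7) + 0) = -3 - (0 + 0) = -3 - 1*0 = -3 + 0 = -3)
-423 - T = -423 - 1*(-3) = -423 + 3 = -420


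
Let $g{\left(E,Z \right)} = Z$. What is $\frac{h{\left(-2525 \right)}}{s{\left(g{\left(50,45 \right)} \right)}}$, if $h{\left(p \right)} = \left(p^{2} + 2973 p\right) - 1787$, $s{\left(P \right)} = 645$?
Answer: $- \frac{1132987}{645} \approx -1756.6$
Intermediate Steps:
$h{\left(p \right)} = -1787 + p^{2} + 2973 p$
$\frac{h{\left(-2525 \right)}}{s{\left(g{\left(50,45 \right)} \right)}} = \frac{-1787 + \left(-2525\right)^{2} + 2973 \left(-2525\right)}{645} = \left(-1787 + 6375625 - 7506825\right) \frac{1}{645} = \left(-1132987\right) \frac{1}{645} = - \frac{1132987}{645}$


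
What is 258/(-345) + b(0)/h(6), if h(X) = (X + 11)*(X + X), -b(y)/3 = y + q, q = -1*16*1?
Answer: -1002/1955 ≈ -0.51253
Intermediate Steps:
q = -16 (q = -16*1 = -16)
b(y) = 48 - 3*y (b(y) = -3*(y - 16) = -3*(-16 + y) = 48 - 3*y)
h(X) = 2*X*(11 + X) (h(X) = (11 + X)*(2*X) = 2*X*(11 + X))
258/(-345) + b(0)/h(6) = 258/(-345) + (48 - 3*0)/((2*6*(11 + 6))) = 258*(-1/345) + (48 + 0)/((2*6*17)) = -86/115 + 48/204 = -86/115 + 48*(1/204) = -86/115 + 4/17 = -1002/1955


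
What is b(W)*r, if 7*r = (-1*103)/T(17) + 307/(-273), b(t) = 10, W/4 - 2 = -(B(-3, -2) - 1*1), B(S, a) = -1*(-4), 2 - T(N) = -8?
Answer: -31189/1911 ≈ -16.321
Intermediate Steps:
T(N) = 10 (T(N) = 2 - 1*(-8) = 2 + 8 = 10)
B(S, a) = 4
W = -4 (W = 8 + 4*(-(4 - 1*1)) = 8 + 4*(-(4 - 1)) = 8 + 4*(-1*3) = 8 + 4*(-3) = 8 - 12 = -4)
r = -31189/19110 (r = (-1*103/10 + 307/(-273))/7 = (-103*1/10 + 307*(-1/273))/7 = (-103/10 - 307/273)/7 = (1/7)*(-31189/2730) = -31189/19110 ≈ -1.6321)
b(W)*r = 10*(-31189/19110) = -31189/1911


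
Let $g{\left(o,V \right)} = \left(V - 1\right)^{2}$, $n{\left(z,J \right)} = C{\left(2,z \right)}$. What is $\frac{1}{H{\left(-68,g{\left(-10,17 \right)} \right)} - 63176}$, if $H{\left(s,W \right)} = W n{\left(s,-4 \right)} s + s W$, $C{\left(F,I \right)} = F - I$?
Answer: $- \frac{1}{1299144} \approx -7.6974 \cdot 10^{-7}$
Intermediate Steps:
$n{\left(z,J \right)} = 2 - z$
$g{\left(o,V \right)} = \left(-1 + V\right)^{2}$
$H{\left(s,W \right)} = W s + W s \left(2 - s\right)$ ($H{\left(s,W \right)} = W \left(2 - s\right) s + s W = W s \left(2 - s\right) + W s = W s + W s \left(2 - s\right)$)
$\frac{1}{H{\left(-68,g{\left(-10,17 \right)} \right)} - 63176} = \frac{1}{\left(-1 + 17\right)^{2} \left(-68\right) \left(3 - -68\right) - 63176} = \frac{1}{16^{2} \left(-68\right) \left(3 + 68\right) - 63176} = \frac{1}{256 \left(-68\right) 71 - 63176} = \frac{1}{-1235968 - 63176} = \frac{1}{-1299144} = - \frac{1}{1299144}$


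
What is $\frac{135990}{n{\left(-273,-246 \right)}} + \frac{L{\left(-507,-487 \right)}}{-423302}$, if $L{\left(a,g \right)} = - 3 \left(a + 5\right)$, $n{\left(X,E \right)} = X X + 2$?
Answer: $\frac{28726297647}{15774560681} \approx 1.8211$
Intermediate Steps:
$n{\left(X,E \right)} = 2 + X^{2}$ ($n{\left(X,E \right)} = X^{2} + 2 = 2 + X^{2}$)
$L{\left(a,g \right)} = -15 - 3 a$ ($L{\left(a,g \right)} = - 3 \left(5 + a\right) = -15 - 3 a$)
$\frac{135990}{n{\left(-273,-246 \right)}} + \frac{L{\left(-507,-487 \right)}}{-423302} = \frac{135990}{2 + \left(-273\right)^{2}} + \frac{-15 - -1521}{-423302} = \frac{135990}{2 + 74529} + \left(-15 + 1521\right) \left(- \frac{1}{423302}\right) = \frac{135990}{74531} + 1506 \left(- \frac{1}{423302}\right) = 135990 \cdot \frac{1}{74531} - \frac{753}{211651} = \frac{135990}{74531} - \frac{753}{211651} = \frac{28726297647}{15774560681}$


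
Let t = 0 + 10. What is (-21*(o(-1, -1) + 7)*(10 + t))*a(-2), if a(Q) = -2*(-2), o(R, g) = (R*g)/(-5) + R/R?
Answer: -13104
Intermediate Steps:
o(R, g) = 1 - R*g/5 (o(R, g) = (R*g)*(-1/5) + 1 = -R*g/5 + 1 = 1 - R*g/5)
t = 10
a(Q) = 4
(-21*(o(-1, -1) + 7)*(10 + t))*a(-2) = -21*((1 - 1/5*(-1)*(-1)) + 7)*(10 + 10)*4 = -21*((1 - 1/5) + 7)*20*4 = -21*(4/5 + 7)*20*4 = -819*20/5*4 = -21*156*4 = -3276*4 = -13104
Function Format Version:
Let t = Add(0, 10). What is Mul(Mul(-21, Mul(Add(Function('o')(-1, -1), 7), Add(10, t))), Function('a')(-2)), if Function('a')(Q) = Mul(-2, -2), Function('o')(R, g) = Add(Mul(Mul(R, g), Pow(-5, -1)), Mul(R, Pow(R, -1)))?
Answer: -13104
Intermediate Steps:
Function('o')(R, g) = Add(1, Mul(Rational(-1, 5), R, g)) (Function('o')(R, g) = Add(Mul(Mul(R, g), Rational(-1, 5)), 1) = Add(Mul(Rational(-1, 5), R, g), 1) = Add(1, Mul(Rational(-1, 5), R, g)))
t = 10
Function('a')(Q) = 4
Mul(Mul(-21, Mul(Add(Function('o')(-1, -1), 7), Add(10, t))), Function('a')(-2)) = Mul(Mul(-21, Mul(Add(Add(1, Mul(Rational(-1, 5), -1, -1)), 7), Add(10, 10))), 4) = Mul(Mul(-21, Mul(Add(Add(1, Rational(-1, 5)), 7), 20)), 4) = Mul(Mul(-21, Mul(Add(Rational(4, 5), 7), 20)), 4) = Mul(Mul(-21, Mul(Rational(39, 5), 20)), 4) = Mul(Mul(-21, 156), 4) = Mul(-3276, 4) = -13104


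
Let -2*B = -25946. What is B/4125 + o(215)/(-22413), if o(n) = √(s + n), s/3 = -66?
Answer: 12973/4125 - √17/22413 ≈ 3.1448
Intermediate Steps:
s = -198 (s = 3*(-66) = -198)
B = 12973 (B = -½*(-25946) = 12973)
o(n) = √(-198 + n)
B/4125 + o(215)/(-22413) = 12973/4125 + √(-198 + 215)/(-22413) = 12973*(1/4125) + √17*(-1/22413) = 12973/4125 - √17/22413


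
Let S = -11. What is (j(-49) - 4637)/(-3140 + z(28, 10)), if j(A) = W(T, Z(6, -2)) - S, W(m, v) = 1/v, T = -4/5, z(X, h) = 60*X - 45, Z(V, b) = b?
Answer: 9253/3010 ≈ 3.0741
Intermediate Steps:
z(X, h) = -45 + 60*X
T = -⅘ (T = -4*⅕ = -⅘ ≈ -0.80000)
j(A) = 21/2 (j(A) = 1/(-2) - 1*(-11) = -½ + 11 = 21/2)
(j(-49) - 4637)/(-3140 + z(28, 10)) = (21/2 - 4637)/(-3140 + (-45 + 60*28)) = -9253/(2*(-3140 + (-45 + 1680))) = -9253/(2*(-3140 + 1635)) = -9253/2/(-1505) = -9253/2*(-1/1505) = 9253/3010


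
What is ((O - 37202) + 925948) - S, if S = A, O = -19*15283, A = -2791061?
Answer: 3389430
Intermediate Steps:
O = -290377
S = -2791061
((O - 37202) + 925948) - S = ((-290377 - 37202) + 925948) - 1*(-2791061) = (-327579 + 925948) + 2791061 = 598369 + 2791061 = 3389430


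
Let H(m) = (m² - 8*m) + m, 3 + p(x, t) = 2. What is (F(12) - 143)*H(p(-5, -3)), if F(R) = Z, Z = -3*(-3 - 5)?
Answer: -952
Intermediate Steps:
Z = 24 (Z = -3*(-8) = 24)
p(x, t) = -1 (p(x, t) = -3 + 2 = -1)
F(R) = 24
H(m) = m² - 7*m
(F(12) - 143)*H(p(-5, -3)) = (24 - 143)*(-(-7 - 1)) = -(-119)*(-8) = -119*8 = -952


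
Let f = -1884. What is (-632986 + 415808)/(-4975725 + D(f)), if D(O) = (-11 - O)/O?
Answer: 31474104/721097521 ≈ 0.043648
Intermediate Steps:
D(O) = (-11 - O)/O
(-632986 + 415808)/(-4975725 + D(f)) = (-632986 + 415808)/(-4975725 + (-11 - 1*(-1884))/(-1884)) = -217178/(-4975725 - (-11 + 1884)/1884) = -217178/(-4975725 - 1/1884*1873) = -217178/(-4975725 - 1873/1884) = -217178/(-9374267773/1884) = -217178*(-1884/9374267773) = 31474104/721097521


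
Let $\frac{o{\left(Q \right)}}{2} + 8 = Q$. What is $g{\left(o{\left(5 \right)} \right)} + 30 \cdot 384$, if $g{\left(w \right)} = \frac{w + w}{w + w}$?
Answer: $11521$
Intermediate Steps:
$o{\left(Q \right)} = -16 + 2 Q$
$g{\left(w \right)} = 1$ ($g{\left(w \right)} = \frac{2 w}{2 w} = 2 w \frac{1}{2 w} = 1$)
$g{\left(o{\left(5 \right)} \right)} + 30 \cdot 384 = 1 + 30 \cdot 384 = 1 + 11520 = 11521$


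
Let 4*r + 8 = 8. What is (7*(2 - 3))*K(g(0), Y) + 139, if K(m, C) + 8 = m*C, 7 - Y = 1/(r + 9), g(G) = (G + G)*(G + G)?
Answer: 195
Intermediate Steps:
r = 0 (r = -2 + (¼)*8 = -2 + 2 = 0)
g(G) = 4*G² (g(G) = (2*G)*(2*G) = 4*G²)
Y = 62/9 (Y = 7 - 1/(0 + 9) = 7 - 1/9 = 7 - 1*⅑ = 7 - ⅑ = 62/9 ≈ 6.8889)
K(m, C) = -8 + C*m (K(m, C) = -8 + m*C = -8 + C*m)
(7*(2 - 3))*K(g(0), Y) + 139 = (7*(2 - 3))*(-8 + 62*(4*0²)/9) + 139 = (7*(-1))*(-8 + 62*(4*0)/9) + 139 = -7*(-8 + (62/9)*0) + 139 = -7*(-8 + 0) + 139 = -7*(-8) + 139 = 56 + 139 = 195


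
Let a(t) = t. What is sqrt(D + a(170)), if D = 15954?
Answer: 2*sqrt(4031) ≈ 126.98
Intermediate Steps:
sqrt(D + a(170)) = sqrt(15954 + 170) = sqrt(16124) = 2*sqrt(4031)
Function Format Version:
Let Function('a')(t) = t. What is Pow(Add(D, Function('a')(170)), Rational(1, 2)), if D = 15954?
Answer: Mul(2, Pow(4031, Rational(1, 2))) ≈ 126.98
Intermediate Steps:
Pow(Add(D, Function('a')(170)), Rational(1, 2)) = Pow(Add(15954, 170), Rational(1, 2)) = Pow(16124, Rational(1, 2)) = Mul(2, Pow(4031, Rational(1, 2)))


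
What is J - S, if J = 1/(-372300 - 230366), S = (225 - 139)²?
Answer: -4457317737/602666 ≈ -7396.0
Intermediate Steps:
S = 7396 (S = 86² = 7396)
J = -1/602666 (J = 1/(-602666) = -1/602666 ≈ -1.6593e-6)
J - S = -1/602666 - 1*7396 = -1/602666 - 7396 = -4457317737/602666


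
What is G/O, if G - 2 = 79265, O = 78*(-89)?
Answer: -79267/6942 ≈ -11.418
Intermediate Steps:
O = -6942
G = 79267 (G = 2 + 79265 = 79267)
G/O = 79267/(-6942) = 79267*(-1/6942) = -79267/6942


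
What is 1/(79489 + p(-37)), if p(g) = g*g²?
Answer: 1/28836 ≈ 3.4679e-5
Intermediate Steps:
p(g) = g³
1/(79489 + p(-37)) = 1/(79489 + (-37)³) = 1/(79489 - 50653) = 1/28836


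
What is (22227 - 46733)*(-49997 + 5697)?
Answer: 1085615800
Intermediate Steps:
(22227 - 46733)*(-49997 + 5697) = -24506*(-44300) = 1085615800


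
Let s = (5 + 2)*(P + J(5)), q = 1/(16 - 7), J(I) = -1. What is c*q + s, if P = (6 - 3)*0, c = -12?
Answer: -25/3 ≈ -8.3333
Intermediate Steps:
P = 0 (P = 3*0 = 0)
q = 1/9 ≈ 0.11111
s = -7 (s = (5 + 2)*(0 - 1) = 7*(-1) = -7)
c*q + s = -12*1/9 - 7 = -4/3 - 7 = -25/3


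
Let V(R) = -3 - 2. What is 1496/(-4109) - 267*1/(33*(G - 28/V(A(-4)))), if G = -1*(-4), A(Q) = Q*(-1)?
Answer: -2618393/2169552 ≈ -1.2069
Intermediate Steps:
A(Q) = -Q
G = 4
V(R) = -5
1496/(-4109) - 267*1/(33*(G - 28/V(A(-4)))) = 1496/(-4109) - 267*1/(33*(4 - 28/(-5))) = 1496*(-1/4109) - 267*1/(33*(4 - 28*(-⅕))) = -1496/4109 - 267*1/(33*(4 + 28/5)) = -1496/4109 - 267/(33*(48/5)) = -1496/4109 - 267/1584/5 = -1496/4109 - 267*5/1584 = -1496/4109 - 445/528 = -2618393/2169552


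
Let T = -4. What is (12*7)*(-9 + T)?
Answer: -1092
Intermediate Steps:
(12*7)*(-9 + T) = (12*7)*(-9 - 4) = 84*(-13) = -1092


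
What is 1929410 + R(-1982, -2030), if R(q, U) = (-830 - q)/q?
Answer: 1912044734/991 ≈ 1.9294e+6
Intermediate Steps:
R(q, U) = (-830 - q)/q
1929410 + R(-1982, -2030) = 1929410 + (-830 - 1*(-1982))/(-1982) = 1929410 - (-830 + 1982)/1982 = 1929410 - 1/1982*1152 = 1929410 - 576/991 = 1912044734/991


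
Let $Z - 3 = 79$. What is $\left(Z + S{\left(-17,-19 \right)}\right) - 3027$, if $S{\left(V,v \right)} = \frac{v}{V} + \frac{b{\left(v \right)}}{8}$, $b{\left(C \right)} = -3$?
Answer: $- \frac{400419}{136} \approx -2944.3$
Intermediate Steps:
$Z = 82$ ($Z = 3 + 79 = 82$)
$S{\left(V,v \right)} = - \frac{3}{8} + \frac{v}{V}$ ($S{\left(V,v \right)} = \frac{v}{V} - \frac{3}{8} = - \frac{3}{8} + \frac{v}{V}$)
$\left(Z + S{\left(-17,-19 \right)}\right) - 3027 = \left(82 - \left(\frac{3}{8} + \frac{19}{-17}\right)\right) - 3027 = \left(82 - - \frac{101}{136}\right) - 3027 = \left(82 + \left(- \frac{3}{8} + \frac{19}{17}\right)\right) - 3027 = \left(82 + \frac{101}{136}\right) - 3027 = \frac{11253}{136} - 3027 = - \frac{400419}{136}$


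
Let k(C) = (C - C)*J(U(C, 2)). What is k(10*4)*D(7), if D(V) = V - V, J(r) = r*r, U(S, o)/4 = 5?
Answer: 0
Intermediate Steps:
U(S, o) = 20 (U(S, o) = 4*5 = 20)
J(r) = r**2
D(V) = 0
k(C) = 0 (k(C) = (C - C)*20**2 = 0*400 = 0)
k(10*4)*D(7) = 0*0 = 0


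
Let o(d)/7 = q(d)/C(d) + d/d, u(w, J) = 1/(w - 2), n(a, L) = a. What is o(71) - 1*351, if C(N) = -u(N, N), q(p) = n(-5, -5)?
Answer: 2071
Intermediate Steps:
u(w, J) = 1/(-2 + w)
q(p) = -5
C(N) = -1/(-2 + N)
o(d) = -63 + 35*d (o(d) = 7*(-(10 - 5*d) + d/d) = 7*(-5*(2 - d) + 1) = 7*((-10 + 5*d) + 1) = 7*(-9 + 5*d) = -63 + 35*d)
o(71) - 1*351 = (-63 + 35*71) - 1*351 = (-63 + 2485) - 351 = 2422 - 351 = 2071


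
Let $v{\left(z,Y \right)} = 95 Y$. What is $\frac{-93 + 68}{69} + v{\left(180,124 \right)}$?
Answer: $\frac{812795}{69} \approx 11780.0$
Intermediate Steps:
$\frac{-93 + 68}{69} + v{\left(180,124 \right)} = \frac{-93 + 68}{69} + 95 \cdot 124 = \left(-25\right) \frac{1}{69} + 11780 = - \frac{25}{69} + 11780 = \frac{812795}{69}$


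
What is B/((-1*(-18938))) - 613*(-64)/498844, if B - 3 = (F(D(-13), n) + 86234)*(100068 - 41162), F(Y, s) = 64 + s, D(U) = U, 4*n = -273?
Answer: 1266926863711351/4723553836 ≈ 2.6822e+5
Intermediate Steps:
n = -273/4 (n = (1/4)*(-273) = -273/4 ≈ -68.250)
B = 10158899313/2 (B = 3 + ((64 - 273/4) + 86234)*(100068 - 41162) = 3 + (-17/4 + 86234)*58906 = 3 + (344919/4)*58906 = 3 + 10158899307/2 = 10158899313/2 ≈ 5.0794e+9)
B/((-1*(-18938))) - 613*(-64)/498844 = 10158899313/(2*((-1*(-18938)))) - 613*(-64)/498844 = (10158899313/2)/18938 + 39232*(1/498844) = (10158899313/2)*(1/18938) + 9808/124711 = 10158899313/37876 + 9808/124711 = 1266926863711351/4723553836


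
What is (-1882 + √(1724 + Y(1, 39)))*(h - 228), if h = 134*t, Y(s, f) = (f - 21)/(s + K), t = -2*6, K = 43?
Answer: 3455352 - 918*√834614/11 ≈ 3.3791e+6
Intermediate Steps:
t = -12
Y(s, f) = (-21 + f)/(43 + s) (Y(s, f) = (f - 21)/(s + 43) = (-21 + f)/(43 + s))
h = -1608 (h = 134*(-12) = -1608)
(-1882 + √(1724 + Y(1, 39)))*(h - 228) = (-1882 + √(1724 + (-21 + 39)/(43 + 1)))*(-1608 - 228) = (-1882 + √(1724 + 18/44))*(-1836) = (-1882 + √(1724 + (1/44)*18))*(-1836) = (-1882 + √(1724 + 9/22))*(-1836) = (-1882 + √(37937/22))*(-1836) = (-1882 + √834614/22)*(-1836) = 3455352 - 918*√834614/11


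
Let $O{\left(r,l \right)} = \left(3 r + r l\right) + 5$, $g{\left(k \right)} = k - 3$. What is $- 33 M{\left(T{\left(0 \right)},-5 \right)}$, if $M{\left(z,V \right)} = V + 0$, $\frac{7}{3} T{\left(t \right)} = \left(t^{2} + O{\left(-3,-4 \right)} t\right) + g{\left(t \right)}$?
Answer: $165$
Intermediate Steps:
$g{\left(k \right)} = -3 + k$
$O{\left(r,l \right)} = 5 + 3 r + l r$ ($O{\left(r,l \right)} = \left(3 r + l r\right) + 5 = 5 + 3 r + l r$)
$T{\left(t \right)} = - \frac{9}{7} + \frac{3 t^{2}}{7} + \frac{27 t}{7}$ ($T{\left(t \right)} = \frac{3 \left(\left(t^{2} + \left(5 + 3 \left(-3\right) - -12\right) t\right) + \left(-3 + t\right)\right)}{7} = \frac{3 \left(\left(t^{2} + \left(5 - 9 + 12\right) t\right) + \left(-3 + t\right)\right)}{7} = \frac{3 \left(\left(t^{2} + 8 t\right) + \left(-3 + t\right)\right)}{7} = \frac{3 \left(-3 + t^{2} + 9 t\right)}{7} = - \frac{9}{7} + \frac{3 t^{2}}{7} + \frac{27 t}{7}$)
$M{\left(z,V \right)} = V$
$- 33 M{\left(T{\left(0 \right)},-5 \right)} = \left(-33\right) \left(-5\right) = 165$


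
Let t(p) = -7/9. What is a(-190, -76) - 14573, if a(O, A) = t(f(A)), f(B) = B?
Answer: -131164/9 ≈ -14574.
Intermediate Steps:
t(p) = -7/9 (t(p) = -7*⅑ = -7/9)
a(O, A) = -7/9
a(-190, -76) - 14573 = -7/9 - 14573 = -131164/9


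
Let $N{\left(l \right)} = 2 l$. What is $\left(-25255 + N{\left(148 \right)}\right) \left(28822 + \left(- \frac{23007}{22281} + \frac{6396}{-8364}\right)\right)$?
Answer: $- \frac{90821058141066}{126259} \approx -7.1932 \cdot 10^{8}$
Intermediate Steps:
$\left(-25255 + N{\left(148 \right)}\right) \left(28822 + \left(- \frac{23007}{22281} + \frac{6396}{-8364}\right)\right) = \left(-25255 + 2 \cdot 148\right) \left(28822 + \left(- \frac{23007}{22281} + \frac{6396}{-8364}\right)\right) = \left(-25255 + 296\right) \left(28822 + \left(\left(-23007\right) \frac{1}{22281} + 6396 \left(- \frac{1}{8364}\right)\right)\right) = - 24959 \left(28822 - \frac{226924}{126259}\right) = \left(-24959\right) \frac{3638809974}{126259} = - \frac{90821058141066}{126259}$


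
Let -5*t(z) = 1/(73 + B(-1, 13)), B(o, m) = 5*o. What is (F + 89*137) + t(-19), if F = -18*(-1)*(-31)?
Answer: 3955899/340 ≈ 11635.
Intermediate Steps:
t(z) = -1/340 (t(z) = -1/(5*(73 + 5*(-1))) = -1/(5*(73 - 5)) = -1/5/68 = -1/5*1/68 = -1/340)
F = -558 (F = 18*(-31) = -558)
(F + 89*137) + t(-19) = (-558 + 89*137) - 1/340 = (-558 + 12193) - 1/340 = 11635 - 1/340 = 3955899/340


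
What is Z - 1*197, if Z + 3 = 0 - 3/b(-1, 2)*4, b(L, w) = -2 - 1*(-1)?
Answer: -188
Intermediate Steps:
b(L, w) = -1 (b(L, w) = -2 + 1 = -1)
Z = 9 (Z = -3 + (0 - 3/(-1)*4) = -3 + (0 - 3*(-1)*4) = -3 + (0 + 3*4) = -3 + (0 + 12) = -3 + 12 = 9)
Z - 1*197 = 9 - 1*197 = 9 - 197 = -188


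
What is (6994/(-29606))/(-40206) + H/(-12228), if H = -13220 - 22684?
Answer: 1780750462099/606477636942 ≈ 2.9362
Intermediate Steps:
H = -35904
(6994/(-29606))/(-40206) + H/(-12228) = (6994/(-29606))/(-40206) - 35904/(-12228) = (6994*(-1/29606))*(-1/40206) - 35904*(-1/12228) = -3497/14803*(-1/40206) + 2992/1019 = 3497/595169418 + 2992/1019 = 1780750462099/606477636942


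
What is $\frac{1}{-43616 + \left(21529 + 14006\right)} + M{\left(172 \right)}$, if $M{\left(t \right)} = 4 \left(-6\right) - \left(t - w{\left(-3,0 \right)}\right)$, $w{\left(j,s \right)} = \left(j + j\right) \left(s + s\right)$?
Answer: $- \frac{1583877}{8081} \approx -196.0$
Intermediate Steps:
$w{\left(j,s \right)} = 4 j s$ ($w{\left(j,s \right)} = 2 j 2 s = 4 j s$)
$M{\left(t \right)} = -24 - t$ ($M{\left(t \right)} = 4 \left(-6\right) - \left(0 + t\right) = -24 + \left(0 - t\right) = -24 - t$)
$\frac{1}{-43616 + \left(21529 + 14006\right)} + M{\left(172 \right)} = \frac{1}{-43616 + \left(21529 + 14006\right)} - 196 = \frac{1}{-43616 + 35535} - 196 = \frac{1}{-8081} - 196 = - \frac{1}{8081} - 196 = - \frac{1583877}{8081}$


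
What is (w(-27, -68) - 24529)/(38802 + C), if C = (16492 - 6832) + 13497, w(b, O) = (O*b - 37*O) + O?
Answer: -20245/61959 ≈ -0.32675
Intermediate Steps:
w(b, O) = -36*O + O*b (w(b, O) = (-37*O + O*b) + O = -36*O + O*b)
C = 23157 (C = 9660 + 13497 = 23157)
(w(-27, -68) - 24529)/(38802 + C) = (-68*(-36 - 27) - 24529)/(38802 + 23157) = (-68*(-63) - 24529)/61959 = (4284 - 24529)*(1/61959) = -20245*1/61959 = -20245/61959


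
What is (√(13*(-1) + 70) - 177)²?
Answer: (177 - √57)² ≈ 28713.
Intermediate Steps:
(√(13*(-1) + 70) - 177)² = (√(-13 + 70) - 177)² = (√57 - 177)² = (-177 + √57)²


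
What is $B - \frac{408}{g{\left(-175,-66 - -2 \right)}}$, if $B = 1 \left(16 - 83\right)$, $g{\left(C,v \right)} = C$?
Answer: $- \frac{11317}{175} \approx -64.669$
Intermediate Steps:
$B = -67$ ($B = 1 \left(-67\right) = -67$)
$B - \frac{408}{g{\left(-175,-66 - -2 \right)}} = -67 - \frac{408}{-175} = -67 - - \frac{408}{175} = -67 + \frac{408}{175} = - \frac{11317}{175}$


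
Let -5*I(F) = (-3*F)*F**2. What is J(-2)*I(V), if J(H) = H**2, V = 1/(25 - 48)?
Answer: -12/60835 ≈ -0.00019725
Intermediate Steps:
V = -1/23 (V = 1/(-23) = -1/23 ≈ -0.043478)
I(F) = 3*F**3/5 (I(F) = -(-3*F)*F**2/5 = -(-3)*F**3/5 = 3*F**3/5)
J(-2)*I(V) = (-2)**2*(3*(-1/23)**3/5) = 4*((3/5)*(-1/12167)) = 4*(-3/60835) = -12/60835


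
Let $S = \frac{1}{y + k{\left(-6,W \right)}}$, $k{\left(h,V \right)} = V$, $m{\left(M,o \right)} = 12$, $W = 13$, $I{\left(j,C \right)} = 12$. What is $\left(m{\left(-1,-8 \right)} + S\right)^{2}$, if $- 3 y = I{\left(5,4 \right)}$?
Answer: $\frac{11881}{81} \approx 146.68$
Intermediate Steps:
$y = -4$ ($y = \left(- \frac{1}{3}\right) 12 = -4$)
$S = \frac{1}{9}$ ($S = \frac{1}{-4 + 13} = \frac{1}{9} \approx 0.11111$)
$\left(m{\left(-1,-8 \right)} + S\right)^{2} = \left(12 + \frac{1}{9}\right)^{2} = \left(\frac{109}{9}\right)^{2} = \frac{11881}{81}$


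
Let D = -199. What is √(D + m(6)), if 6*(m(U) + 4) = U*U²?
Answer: I*√167 ≈ 12.923*I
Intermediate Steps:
m(U) = -4 + U³/6 (m(U) = -4 + (U*U²)/6 = -4 + U³/6)
√(D + m(6)) = √(-199 + (-4 + (⅙)*6³)) = √(-199 + (-4 + (⅙)*216)) = √(-199 + (-4 + 36)) = √(-199 + 32) = √(-167) = I*√167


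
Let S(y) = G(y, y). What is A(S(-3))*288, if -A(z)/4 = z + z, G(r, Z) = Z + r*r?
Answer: -13824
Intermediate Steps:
G(r, Z) = Z + r²
S(y) = y + y²
A(z) = -8*z (A(z) = -4*(z + z) = -8*z)
A(S(-3))*288 = -(-24)*(1 - 3)*288 = -(-24)*(-2)*288 = -8*6*288 = -48*288 = -13824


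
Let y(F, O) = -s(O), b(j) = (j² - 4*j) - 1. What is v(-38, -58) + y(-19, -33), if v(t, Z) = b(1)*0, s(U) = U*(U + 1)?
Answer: -1056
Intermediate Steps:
s(U) = U*(1 + U)
b(j) = -1 + j² - 4*j
y(F, O) = -O*(1 + O)
v(t, Z) = 0 (v(t, Z) = (-1 + 1² - 4*1)*0 = (-1 + 1 - 4)*0 = -4*0 = 0)
v(-38, -58) + y(-19, -33) = 0 - 1*(-33)*(1 - 33) = 0 - 1*(-33)*(-32) = 0 - 1056 = -1056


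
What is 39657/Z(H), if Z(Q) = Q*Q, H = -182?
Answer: 39657/33124 ≈ 1.1972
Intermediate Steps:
Z(Q) = Q²
39657/Z(H) = 39657/((-182)²) = 39657/33124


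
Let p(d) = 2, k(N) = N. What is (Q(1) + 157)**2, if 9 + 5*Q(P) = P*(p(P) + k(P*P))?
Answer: 606841/25 ≈ 24274.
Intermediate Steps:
Q(P) = -9/5 + P*(2 + P**2)/5 (Q(P) = -9/5 + (P*(2 + P*P))/5 = -9/5 + (P*(2 + P**2))/5 = -9/5 + P*(2 + P**2)/5)
(Q(1) + 157)**2 = ((-9/5 + (1/5)*1**3 + (2/5)*1) + 157)**2 = ((-9/5 + (1/5)*1 + 2/5) + 157)**2 = ((-9/5 + 1/5 + 2/5) + 157)**2 = (-6/5 + 157)**2 = (779/5)**2 = 606841/25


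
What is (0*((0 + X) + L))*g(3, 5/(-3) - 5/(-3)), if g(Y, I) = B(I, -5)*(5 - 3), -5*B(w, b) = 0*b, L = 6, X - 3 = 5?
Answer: 0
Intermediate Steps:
X = 8 (X = 3 + 5 = 8)
B(w, b) = 0 (B(w, b) = -0*b = -⅕*0 = 0)
g(Y, I) = 0 (g(Y, I) = 0*(5 - 3) = 0*2 = 0)
(0*((0 + X) + L))*g(3, 5/(-3) - 5/(-3)) = (0*((0 + 8) + 6))*0 = (0*(8 + 6))*0 = (0*14)*0 = 0*0 = 0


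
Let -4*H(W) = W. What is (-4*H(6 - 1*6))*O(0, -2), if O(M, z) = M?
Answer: 0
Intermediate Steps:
H(W) = -W/4
(-4*H(6 - 1*6))*O(0, -2) = -(-1)*(6 - 1*6)*0 = -(-1)*(6 - 6)*0 = -(-1)*0*0 = -4*0*0 = 0*0 = 0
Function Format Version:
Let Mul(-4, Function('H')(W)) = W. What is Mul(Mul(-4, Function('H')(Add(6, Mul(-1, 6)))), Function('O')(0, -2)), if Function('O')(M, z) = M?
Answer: 0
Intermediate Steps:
Function('H')(W) = Mul(Rational(-1, 4), W)
Mul(Mul(-4, Function('H')(Add(6, Mul(-1, 6)))), Function('O')(0, -2)) = Mul(Mul(-4, Mul(Rational(-1, 4), Add(6, Mul(-1, 6)))), 0) = Mul(Mul(-4, Mul(Rational(-1, 4), Add(6, -6))), 0) = Mul(Mul(-4, Mul(Rational(-1, 4), 0)), 0) = Mul(Mul(-4, 0), 0) = Mul(0, 0) = 0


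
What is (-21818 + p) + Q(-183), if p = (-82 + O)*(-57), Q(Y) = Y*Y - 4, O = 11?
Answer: 15714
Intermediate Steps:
Q(Y) = -4 + Y² (Q(Y) = Y² - 4 = -4 + Y²)
p = 4047 (p = (-82 + 11)*(-57) = -71*(-57) = 4047)
(-21818 + p) + Q(-183) = (-21818 + 4047) + (-4 + (-183)²) = -17771 + (-4 + 33489) = -17771 + 33485 = 15714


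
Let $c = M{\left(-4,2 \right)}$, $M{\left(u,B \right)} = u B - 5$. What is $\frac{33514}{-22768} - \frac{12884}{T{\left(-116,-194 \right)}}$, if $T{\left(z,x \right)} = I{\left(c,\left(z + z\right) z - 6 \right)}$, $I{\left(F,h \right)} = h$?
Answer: $- \frac{298767649}{153148952} \approx -1.9508$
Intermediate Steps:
$M{\left(u,B \right)} = -5 + B u$ ($M{\left(u,B \right)} = B u - 5 = -5 + B u$)
$c = -13$ ($c = -5 + 2 \left(-4\right) = -5 - 8 = -13$)
$T{\left(z,x \right)} = -6 + 2 z^{2}$ ($T{\left(z,x \right)} = \left(z + z\right) z - 6 = 2 z z - 6 = 2 z^{2} - 6 = -6 + 2 z^{2}$)
$\frac{33514}{-22768} - \frac{12884}{T{\left(-116,-194 \right)}} = \frac{33514}{-22768} - \frac{12884}{-6 + 2 \left(-116\right)^{2}} = 33514 \left(- \frac{1}{22768}\right) - \frac{12884}{-6 + 2 \cdot 13456} = - \frac{16757}{11384} - \frac{12884}{-6 + 26912} = - \frac{16757}{11384} - \frac{12884}{26906} = - \frac{16757}{11384} - \frac{6442}{13453} = - \frac{298767649}{153148952}$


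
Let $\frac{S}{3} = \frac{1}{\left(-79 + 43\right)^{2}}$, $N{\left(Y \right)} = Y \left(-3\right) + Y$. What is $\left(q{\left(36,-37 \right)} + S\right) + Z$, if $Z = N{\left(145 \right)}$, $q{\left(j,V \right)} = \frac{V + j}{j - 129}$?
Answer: $- \frac{3883505}{13392} \approx -289.99$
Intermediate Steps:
$q{\left(j,V \right)} = \frac{V + j}{-129 + j}$
$N{\left(Y \right)} = - 2 Y$ ($N{\left(Y \right)} = - 3 Y + Y = - 2 Y$)
$Z = -290$ ($Z = \left(-2\right) 145 = -290$)
$S = \frac{1}{432}$ ($S = \frac{3}{\left(-79 + 43\right)^{2}} = \frac{3}{\left(-36\right)^{2}} = \frac{3}{1296} = 3 \cdot \frac{1}{1296} = \frac{1}{432} \approx 0.0023148$)
$\left(q{\left(36,-37 \right)} + S\right) + Z = \left(\frac{-37 + 36}{-129 + 36} + \frac{1}{432}\right) - 290 = \left(\frac{1}{-93} \left(-1\right) + \frac{1}{432}\right) - 290 = \left(\left(- \frac{1}{93}\right) \left(-1\right) + \frac{1}{432}\right) - 290 = \left(\frac{1}{93} + \frac{1}{432}\right) - 290 = \frac{175}{13392} - 290 = - \frac{3883505}{13392}$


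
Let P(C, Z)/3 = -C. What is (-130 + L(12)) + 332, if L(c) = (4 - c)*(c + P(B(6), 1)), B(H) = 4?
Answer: 202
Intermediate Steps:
P(C, Z) = -3*C (P(C, Z) = 3*(-C) = -3*C)
L(c) = (-12 + c)*(4 - c) (L(c) = (4 - c)*(c - 3*4) = (4 - c)*(c - 12) = (4 - c)*(-12 + c) = (-12 + c)*(4 - c))
(-130 + L(12)) + 332 = (-130 + (-48 - 1*12**2 + 16*12)) + 332 = (-130 + (-48 - 1*144 + 192)) + 332 = (-130 + (-48 - 144 + 192)) + 332 = (-130 + 0) + 332 = -130 + 332 = 202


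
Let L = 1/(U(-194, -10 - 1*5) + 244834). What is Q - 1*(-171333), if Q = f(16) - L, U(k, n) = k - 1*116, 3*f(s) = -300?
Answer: 41870578091/244524 ≈ 1.7123e+5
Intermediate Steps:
f(s) = -100 (f(s) = (⅓)*(-300) = -100)
U(k, n) = -116 + k (U(k, n) = k - 116 = -116 + k)
L = 1/244524 (L = 1/((-116 - 194) + 244834) = 1/(-310 + 244834) = 1/244524 ≈ 4.0896e-6)
Q = -24452401/244524 (Q = -100 - 1*1/244524 = -100 - 1/244524 = -24452401/244524 ≈ -100.00)
Q - 1*(-171333) = -24452401/244524 - 1*(-171333) = -24452401/244524 + 171333 = 41870578091/244524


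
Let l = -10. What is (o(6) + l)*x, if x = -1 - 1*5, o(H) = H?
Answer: 24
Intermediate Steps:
x = -6 (x = -1 - 5 = -6)
(o(6) + l)*x = (6 - 10)*(-6) = -4*(-6) = 24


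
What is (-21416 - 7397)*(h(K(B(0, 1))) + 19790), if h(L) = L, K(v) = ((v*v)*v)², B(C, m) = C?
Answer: -570209270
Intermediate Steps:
K(v) = v⁶ (K(v) = (v²*v)² = (v³)² = v⁶)
(-21416 - 7397)*(h(K(B(0, 1))) + 19790) = (-21416 - 7397)*(0⁶ + 19790) = -28813*(0 + 19790) = -28813*19790 = -570209270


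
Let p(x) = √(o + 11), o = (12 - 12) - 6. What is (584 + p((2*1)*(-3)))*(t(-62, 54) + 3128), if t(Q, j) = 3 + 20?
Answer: 1840184 + 3151*√5 ≈ 1.8472e+6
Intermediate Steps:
t(Q, j) = 23
o = -6 (o = 0 - 6 = -6)
p(x) = √5 (p(x) = √(-6 + 11) = √5)
(584 + p((2*1)*(-3)))*(t(-62, 54) + 3128) = (584 + √5)*(23 + 3128) = (584 + √5)*3151 = 1840184 + 3151*√5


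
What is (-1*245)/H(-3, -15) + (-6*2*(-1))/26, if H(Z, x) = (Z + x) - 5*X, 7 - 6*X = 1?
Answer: 3323/299 ≈ 11.114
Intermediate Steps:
X = 1 (X = 7/6 - 1/6*1 = 7/6 - 1/6 = 1)
H(Z, x) = -5 + Z + x (H(Z, x) = (Z + x) - 5*1 = (Z + x) - 5 = -5 + Z + x)
(-1*245)/H(-3, -15) + (-6*2*(-1))/26 = (-1*245)/(-5 - 3 - 15) + (-6*2*(-1))/26 = -245/(-23) - 12*(-1)*(1/26) = -245*(-1/23) + 12*(1/26) = 245/23 + 6/13 = 3323/299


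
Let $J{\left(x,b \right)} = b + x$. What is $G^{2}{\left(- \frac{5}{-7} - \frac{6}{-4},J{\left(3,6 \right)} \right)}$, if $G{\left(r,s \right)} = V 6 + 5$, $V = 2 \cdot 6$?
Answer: $5929$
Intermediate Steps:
$V = 12$
$G{\left(r,s \right)} = 77$ ($G{\left(r,s \right)} = 12 \cdot 6 + 5 = 72 + 5 = 77$)
$G^{2}{\left(- \frac{5}{-7} - \frac{6}{-4},J{\left(3,6 \right)} \right)} = 77^{2} = 5929$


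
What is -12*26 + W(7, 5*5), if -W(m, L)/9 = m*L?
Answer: -1887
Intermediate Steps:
W(m, L) = -9*L*m (W(m, L) = -9*m*L = -9*L*m)
-12*26 + W(7, 5*5) = -12*26 - 9*5*5*7 = -312 - 9*25*7 = -312 - 1575 = -1887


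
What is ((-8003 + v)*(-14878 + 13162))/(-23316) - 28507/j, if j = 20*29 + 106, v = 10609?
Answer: 200254287/1332898 ≈ 150.24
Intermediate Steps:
j = 686 (j = 580 + 106 = 686)
((-8003 + v)*(-14878 + 13162))/(-23316) - 28507/j = ((-8003 + 10609)*(-14878 + 13162))/(-23316) - 28507/686 = (2606*(-1716))*(-1/23316) - 28507*1/686 = -4471896*(-1/23316) - 28507/686 = 372658/1943 - 28507/686 = 200254287/1332898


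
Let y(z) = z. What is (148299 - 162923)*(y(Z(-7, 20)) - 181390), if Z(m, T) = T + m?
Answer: 2652457248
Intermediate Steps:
(148299 - 162923)*(y(Z(-7, 20)) - 181390) = (148299 - 162923)*((20 - 7) - 181390) = -14624*(13 - 181390) = -14624*(-181377) = 2652457248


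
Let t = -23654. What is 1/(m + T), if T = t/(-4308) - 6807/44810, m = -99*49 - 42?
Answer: -24130185/117940168807 ≈ -0.00020460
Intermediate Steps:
m = -4893 (m = -4851 - 42 = -4893)
T = 128826398/24130185 (T = -23654/(-4308) - 6807/44810 = -23654*(-1/4308) - 6807*1/44810 = 11827/2154 - 6807/44810 = 128826398/24130185 ≈ 5.3388)
1/(m + T) = 1/(-4893 + 128826398/24130185) = 1/(-117940168807/24130185) = -24130185/117940168807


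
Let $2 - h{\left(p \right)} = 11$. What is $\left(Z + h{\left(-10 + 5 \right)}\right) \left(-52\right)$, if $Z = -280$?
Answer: $15028$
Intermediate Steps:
$h{\left(p \right)} = -9$ ($h{\left(p \right)} = 2 - 11 = -9$)
$\left(Z + h{\left(-10 + 5 \right)}\right) \left(-52\right) = \left(-280 - 9\right) \left(-52\right) = \left(-289\right) \left(-52\right) = 15028$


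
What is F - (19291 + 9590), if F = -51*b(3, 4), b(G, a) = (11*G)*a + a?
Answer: -35817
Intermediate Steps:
b(G, a) = a + 11*G*a (b(G, a) = 11*G*a + a = a + 11*G*a)
F = -6936 (F = -204*(1 + 11*3) = -204*(1 + 33) = -204*34 = -51*136 = -6936)
F - (19291 + 9590) = -6936 - (19291 + 9590) = -6936 - 1*28881 = -6936 - 28881 = -35817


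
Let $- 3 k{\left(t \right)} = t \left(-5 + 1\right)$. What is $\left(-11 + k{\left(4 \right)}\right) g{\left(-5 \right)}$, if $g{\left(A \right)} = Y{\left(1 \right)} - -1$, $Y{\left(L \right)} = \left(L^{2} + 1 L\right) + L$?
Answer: $- \frac{68}{3} \approx -22.667$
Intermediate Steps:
$Y{\left(L \right)} = L^{2} + 2 L$ ($Y{\left(L \right)} = \left(L^{2} + L\right) + L = \left(L + L^{2}\right) + L = L^{2} + 2 L$)
$k{\left(t \right)} = \frac{4 t}{3}$ ($k{\left(t \right)} = - \frac{t \left(-5 + 1\right)}{3} = - \frac{t \left(-4\right)}{3} = - \frac{\left(-4\right) t}{3} = \frac{4 t}{3}$)
$g{\left(A \right)} = 4$ ($g{\left(A \right)} = 1 \left(2 + 1\right) - -1 = 1 \cdot 3 + 1 = 3 + 1 = 4$)
$\left(-11 + k{\left(4 \right)}\right) g{\left(-5 \right)} = \left(-11 + \frac{4}{3} \cdot 4\right) 4 = \left(-11 + \frac{16}{3}\right) 4 = \left(- \frac{17}{3}\right) 4 = - \frac{68}{3}$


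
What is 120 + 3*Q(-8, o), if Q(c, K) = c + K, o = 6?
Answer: 114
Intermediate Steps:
Q(c, K) = K + c
120 + 3*Q(-8, o) = 120 + 3*(6 - 8) = 120 + 3*(-2) = 120 - 6 = 114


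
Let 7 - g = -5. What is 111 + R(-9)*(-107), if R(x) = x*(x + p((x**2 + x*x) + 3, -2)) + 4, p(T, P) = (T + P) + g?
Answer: 159541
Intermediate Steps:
g = 12 (g = 7 - 1*(-5) = 7 + 5 = 12)
p(T, P) = 12 + P + T (p(T, P) = (T + P) + 12 = (P + T) + 12 = 12 + P + T)
R(x) = 4 + x*(13 + x + 2*x**2) (R(x) = x*(x + (12 - 2 + ((x**2 + x*x) + 3))) + 4 = x*(x + (12 - 2 + ((x**2 + x**2) + 3))) + 4 = x*(x + (12 - 2 + (2*x**2 + 3))) + 4 = x*(x + (12 - 2 + (3 + 2*x**2))) + 4 = x*(x + (13 + 2*x**2)) + 4 = x*(13 + x + 2*x**2) + 4 = 4 + x*(13 + x + 2*x**2))
111 + R(-9)*(-107) = 111 + (4 + (-9)**2 - 9*(13 + 2*(-9)**2))*(-107) = 111 + (4 + 81 - 9*(13 + 2*81))*(-107) = 111 + (4 + 81 - 9*(13 + 162))*(-107) = 111 + (4 + 81 - 9*175)*(-107) = 111 + (4 + 81 - 1575)*(-107) = 111 - 1490*(-107) = 111 + 159430 = 159541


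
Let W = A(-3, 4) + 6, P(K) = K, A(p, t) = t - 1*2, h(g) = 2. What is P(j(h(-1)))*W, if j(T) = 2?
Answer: 16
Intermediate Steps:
A(p, t) = -2 + t (A(p, t) = t - 2 = -2 + t)
W = 8 (W = (-2 + 4) + 6 = 2 + 6 = 8)
P(j(h(-1)))*W = 2*8 = 16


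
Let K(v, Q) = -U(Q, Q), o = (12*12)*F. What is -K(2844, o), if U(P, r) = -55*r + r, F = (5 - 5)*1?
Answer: 0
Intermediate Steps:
F = 0 (F = 0*1 = 0)
U(P, r) = -54*r
o = 0 (o = (12*12)*0 = 144*0 = 0)
K(v, Q) = 54*Q (K(v, Q) = -(-54)*Q = 54*Q)
-K(2844, o) = -54*0 = -1*0 = 0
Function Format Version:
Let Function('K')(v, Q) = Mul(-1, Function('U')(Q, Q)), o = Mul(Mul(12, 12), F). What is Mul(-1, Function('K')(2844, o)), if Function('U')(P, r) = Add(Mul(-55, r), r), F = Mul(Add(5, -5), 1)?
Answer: 0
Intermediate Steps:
F = 0 (F = Mul(0, 1) = 0)
Function('U')(P, r) = Mul(-54, r)
o = 0 (o = Mul(Mul(12, 12), 0) = Mul(144, 0) = 0)
Function('K')(v, Q) = Mul(54, Q) (Function('K')(v, Q) = Mul(-1, Mul(-54, Q)) = Mul(54, Q))
Mul(-1, Function('K')(2844, o)) = Mul(-1, Mul(54, 0)) = Mul(-1, 0) = 0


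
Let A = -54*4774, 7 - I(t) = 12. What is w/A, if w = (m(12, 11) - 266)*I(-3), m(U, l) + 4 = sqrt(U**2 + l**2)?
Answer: -25/4774 + 5*sqrt(265)/257796 ≈ -0.0049210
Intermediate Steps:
I(t) = -5 (I(t) = 7 - 1*12 = 7 - 12 = -5)
m(U, l) = -4 + sqrt(U**2 + l**2)
w = 1350 - 5*sqrt(265) (w = ((-4 + sqrt(12**2 + 11**2)) - 266)*(-5) = ((-4 + sqrt(144 + 121)) - 266)*(-5) = ((-4 + sqrt(265)) - 266)*(-5) = (-270 + sqrt(265))*(-5) = 1350 - 5*sqrt(265) ≈ 1268.6)
A = -257796
w/A = (1350 - 5*sqrt(265))/(-257796) = (1350 - 5*sqrt(265))*(-1/257796) = -25/4774 + 5*sqrt(265)/257796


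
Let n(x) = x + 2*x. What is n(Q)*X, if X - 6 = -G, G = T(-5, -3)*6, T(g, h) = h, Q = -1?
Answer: -72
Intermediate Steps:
n(x) = 3*x
G = -18 (G = -3*6 = -18)
X = 24 (X = 6 - 1*(-18) = 6 + 18 = 24)
n(Q)*X = (3*(-1))*24 = -3*24 = -72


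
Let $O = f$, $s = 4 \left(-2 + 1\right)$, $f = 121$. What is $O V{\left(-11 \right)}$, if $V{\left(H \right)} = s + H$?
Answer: $-1815$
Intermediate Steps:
$s = -4$ ($s = 4 \left(-1\right) = -4$)
$O = 121$
$V{\left(H \right)} = -4 + H$
$O V{\left(-11 \right)} = 121 \left(-4 - 11\right) = 121 \left(-15\right) = -1815$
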